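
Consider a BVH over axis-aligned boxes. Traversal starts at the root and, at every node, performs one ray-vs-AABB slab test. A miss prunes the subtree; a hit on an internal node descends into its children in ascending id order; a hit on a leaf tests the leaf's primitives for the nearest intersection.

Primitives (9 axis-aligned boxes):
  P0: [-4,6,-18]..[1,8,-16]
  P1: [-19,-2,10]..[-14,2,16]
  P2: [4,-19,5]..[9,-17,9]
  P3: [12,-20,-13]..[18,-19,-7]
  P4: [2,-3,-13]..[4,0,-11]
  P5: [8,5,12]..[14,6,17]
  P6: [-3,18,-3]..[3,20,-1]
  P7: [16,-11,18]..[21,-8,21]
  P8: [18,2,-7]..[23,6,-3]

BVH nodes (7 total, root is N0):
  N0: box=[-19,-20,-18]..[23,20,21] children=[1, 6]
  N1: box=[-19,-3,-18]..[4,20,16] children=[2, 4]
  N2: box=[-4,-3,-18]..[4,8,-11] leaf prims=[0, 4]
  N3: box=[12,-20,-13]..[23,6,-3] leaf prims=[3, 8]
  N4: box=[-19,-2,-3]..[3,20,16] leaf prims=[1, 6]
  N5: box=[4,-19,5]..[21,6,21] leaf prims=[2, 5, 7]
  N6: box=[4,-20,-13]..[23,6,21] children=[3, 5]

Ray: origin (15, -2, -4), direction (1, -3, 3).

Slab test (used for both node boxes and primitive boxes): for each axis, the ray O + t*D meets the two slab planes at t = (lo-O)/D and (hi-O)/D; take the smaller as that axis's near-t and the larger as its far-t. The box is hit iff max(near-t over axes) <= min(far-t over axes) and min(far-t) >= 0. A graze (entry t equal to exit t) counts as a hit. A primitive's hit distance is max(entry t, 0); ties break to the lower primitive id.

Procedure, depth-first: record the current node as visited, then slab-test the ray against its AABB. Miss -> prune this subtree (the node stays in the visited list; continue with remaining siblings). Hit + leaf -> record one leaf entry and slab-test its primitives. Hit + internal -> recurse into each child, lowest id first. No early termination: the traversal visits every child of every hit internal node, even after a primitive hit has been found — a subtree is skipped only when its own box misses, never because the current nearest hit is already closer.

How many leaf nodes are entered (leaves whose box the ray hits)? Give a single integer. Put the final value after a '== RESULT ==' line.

Walk:
N0 x:[-34,8] y:[-22/3,6] z:[-14/3,25/3] -> hit [-14/3,6], descend [1, 6]
  N1 x:[-34,-11] y:[-22/3,1/3] z:[-14/3,20/3] -> miss, prune
  N6 x:[-11,8] y:[-8/3,6] z:[-3,25/3] -> hit [-8/3,6], descend [3, 5]
    N3 x:[-3,8] y:[-8/3,6] z:[-3,1/3] -> hit [-8/3,1/3] leaf, test {P3(miss), P8(miss)}
    N5 x:[-11,6] y:[-8/3,17/3] z:[3,25/3] -> hit [3,17/3] leaf, test {P2(miss), P5(miss), P7(miss)}

Summary -> nodes [0, 1, 6, 3, 5]; box-tests=5; leaf-entries=2; first=miss

== RESULT ==
2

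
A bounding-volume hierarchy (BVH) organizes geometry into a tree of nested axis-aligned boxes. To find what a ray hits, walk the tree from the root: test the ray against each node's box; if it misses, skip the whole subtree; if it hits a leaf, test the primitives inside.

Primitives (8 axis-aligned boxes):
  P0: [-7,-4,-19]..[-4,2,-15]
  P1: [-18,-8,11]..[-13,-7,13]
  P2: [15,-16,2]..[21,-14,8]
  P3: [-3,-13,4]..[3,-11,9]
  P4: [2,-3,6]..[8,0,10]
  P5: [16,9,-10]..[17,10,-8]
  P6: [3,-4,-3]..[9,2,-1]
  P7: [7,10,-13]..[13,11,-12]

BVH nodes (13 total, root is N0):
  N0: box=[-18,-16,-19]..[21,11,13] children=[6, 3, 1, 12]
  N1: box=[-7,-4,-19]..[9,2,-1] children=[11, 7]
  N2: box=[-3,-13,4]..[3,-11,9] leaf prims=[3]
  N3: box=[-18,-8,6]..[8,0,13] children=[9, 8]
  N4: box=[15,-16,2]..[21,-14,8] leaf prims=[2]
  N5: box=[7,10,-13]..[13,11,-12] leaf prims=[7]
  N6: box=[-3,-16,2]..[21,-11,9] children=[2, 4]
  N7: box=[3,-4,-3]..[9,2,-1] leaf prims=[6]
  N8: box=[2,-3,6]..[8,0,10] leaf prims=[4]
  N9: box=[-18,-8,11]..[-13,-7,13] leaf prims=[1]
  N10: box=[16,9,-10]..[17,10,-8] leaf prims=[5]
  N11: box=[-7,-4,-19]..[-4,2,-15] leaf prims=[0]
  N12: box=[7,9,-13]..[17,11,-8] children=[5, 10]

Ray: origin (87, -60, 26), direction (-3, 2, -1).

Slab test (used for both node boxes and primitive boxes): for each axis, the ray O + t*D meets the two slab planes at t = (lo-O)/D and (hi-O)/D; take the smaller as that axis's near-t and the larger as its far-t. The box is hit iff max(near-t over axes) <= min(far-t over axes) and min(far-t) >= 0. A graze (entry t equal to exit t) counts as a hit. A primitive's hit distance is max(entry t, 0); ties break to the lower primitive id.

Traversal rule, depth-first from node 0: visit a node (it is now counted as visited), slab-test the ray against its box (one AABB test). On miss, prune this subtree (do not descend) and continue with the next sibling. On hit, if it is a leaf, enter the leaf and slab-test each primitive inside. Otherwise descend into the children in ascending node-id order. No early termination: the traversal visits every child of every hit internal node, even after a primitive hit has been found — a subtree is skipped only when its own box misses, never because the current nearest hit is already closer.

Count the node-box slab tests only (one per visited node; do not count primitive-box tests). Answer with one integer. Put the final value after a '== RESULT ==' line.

Walk:
N0 x:[22,35] y:[22,71/2] z:[13,45] -> hit [22,35], descend [1, 3, 6, 12]
  N1 x:[26,94/3] y:[28,31] z:[27,45] -> hit [28,31], descend [7, 11]
    N7 x:[26,28] y:[28,31] z:[27,29] -> hit [28,28] leaf, test {P6@t=28}
    N11 x:[91/3,94/3] y:[28,31] z:[41,45] -> miss, prune
  N3 x:[79/3,35] y:[26,30] z:[13,20] -> miss, prune
  N6 x:[22,30] y:[22,49/2] z:[17,24] -> hit [22,24], descend [2, 4]
    N2 x:[28,30] y:[47/2,49/2] z:[17,22] -> miss, prune
    N4 x:[22,24] y:[22,23] z:[18,24] -> hit [22,23] leaf, test {P2@t=22}
  N12 x:[70/3,80/3] y:[69/2,71/2] z:[34,39] -> miss, prune

order=[0, 1, 7, 11, 3, 6, 2, 4, 12]  |boxes|=9  |leaves|=2  hit=P2

== RESULT ==
9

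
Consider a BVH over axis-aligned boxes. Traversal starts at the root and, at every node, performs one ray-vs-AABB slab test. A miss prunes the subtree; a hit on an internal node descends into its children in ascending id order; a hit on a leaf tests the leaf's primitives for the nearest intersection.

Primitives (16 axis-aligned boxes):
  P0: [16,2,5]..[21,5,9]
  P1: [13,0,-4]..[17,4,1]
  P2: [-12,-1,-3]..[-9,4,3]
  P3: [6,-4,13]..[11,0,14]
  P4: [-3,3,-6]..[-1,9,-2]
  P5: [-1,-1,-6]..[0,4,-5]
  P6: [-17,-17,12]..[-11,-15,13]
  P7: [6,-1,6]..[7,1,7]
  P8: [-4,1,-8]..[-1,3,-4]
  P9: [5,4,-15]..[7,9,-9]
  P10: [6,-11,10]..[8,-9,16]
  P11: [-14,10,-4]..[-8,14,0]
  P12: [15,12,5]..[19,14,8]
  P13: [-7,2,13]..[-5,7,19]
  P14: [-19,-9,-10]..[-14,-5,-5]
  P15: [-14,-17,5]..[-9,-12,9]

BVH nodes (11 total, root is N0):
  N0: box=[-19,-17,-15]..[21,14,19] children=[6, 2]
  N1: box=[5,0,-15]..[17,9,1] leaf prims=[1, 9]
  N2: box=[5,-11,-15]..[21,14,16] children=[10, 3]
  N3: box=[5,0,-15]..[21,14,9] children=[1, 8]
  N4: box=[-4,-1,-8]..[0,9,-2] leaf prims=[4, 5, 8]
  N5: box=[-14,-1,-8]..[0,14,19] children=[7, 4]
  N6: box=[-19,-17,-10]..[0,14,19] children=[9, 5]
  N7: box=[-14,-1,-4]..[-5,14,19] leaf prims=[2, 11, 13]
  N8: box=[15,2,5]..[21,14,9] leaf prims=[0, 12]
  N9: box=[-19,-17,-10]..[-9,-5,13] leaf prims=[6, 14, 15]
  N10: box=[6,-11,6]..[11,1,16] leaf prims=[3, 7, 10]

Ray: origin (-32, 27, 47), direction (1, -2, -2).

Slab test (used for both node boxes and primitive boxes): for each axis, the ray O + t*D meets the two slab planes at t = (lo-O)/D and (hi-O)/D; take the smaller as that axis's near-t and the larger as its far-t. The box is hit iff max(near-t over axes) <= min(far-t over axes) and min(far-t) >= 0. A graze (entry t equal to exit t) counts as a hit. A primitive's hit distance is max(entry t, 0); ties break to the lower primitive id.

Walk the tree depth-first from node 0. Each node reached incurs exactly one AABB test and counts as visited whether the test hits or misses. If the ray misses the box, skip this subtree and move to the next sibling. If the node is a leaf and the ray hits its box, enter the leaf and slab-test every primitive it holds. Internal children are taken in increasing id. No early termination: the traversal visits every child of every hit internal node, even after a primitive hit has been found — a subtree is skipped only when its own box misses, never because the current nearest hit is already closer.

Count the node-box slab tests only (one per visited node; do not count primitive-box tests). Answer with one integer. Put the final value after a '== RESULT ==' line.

Walk:
N0 x:[13,53] y:[13/2,22] z:[14,31] -> hit [14,22], descend [2, 6]
  N2 x:[37,53] y:[13/2,19] z:[31/2,31] -> miss, prune
  N6 x:[13,32] y:[13/2,22] z:[14,57/2] -> hit [14,22], descend [5, 9]
    N5 x:[18,32] y:[13/2,14] z:[14,55/2] -> miss, prune
    N9 x:[13,23] y:[16,22] z:[17,57/2] -> hit [17,22] leaf, test {P6(miss), P14(miss), P15@t=39/2}

5 AABB tests over nodes [0, 2, 6, 5, 9]; 1 leaf entered; closest P15.

== RESULT ==
5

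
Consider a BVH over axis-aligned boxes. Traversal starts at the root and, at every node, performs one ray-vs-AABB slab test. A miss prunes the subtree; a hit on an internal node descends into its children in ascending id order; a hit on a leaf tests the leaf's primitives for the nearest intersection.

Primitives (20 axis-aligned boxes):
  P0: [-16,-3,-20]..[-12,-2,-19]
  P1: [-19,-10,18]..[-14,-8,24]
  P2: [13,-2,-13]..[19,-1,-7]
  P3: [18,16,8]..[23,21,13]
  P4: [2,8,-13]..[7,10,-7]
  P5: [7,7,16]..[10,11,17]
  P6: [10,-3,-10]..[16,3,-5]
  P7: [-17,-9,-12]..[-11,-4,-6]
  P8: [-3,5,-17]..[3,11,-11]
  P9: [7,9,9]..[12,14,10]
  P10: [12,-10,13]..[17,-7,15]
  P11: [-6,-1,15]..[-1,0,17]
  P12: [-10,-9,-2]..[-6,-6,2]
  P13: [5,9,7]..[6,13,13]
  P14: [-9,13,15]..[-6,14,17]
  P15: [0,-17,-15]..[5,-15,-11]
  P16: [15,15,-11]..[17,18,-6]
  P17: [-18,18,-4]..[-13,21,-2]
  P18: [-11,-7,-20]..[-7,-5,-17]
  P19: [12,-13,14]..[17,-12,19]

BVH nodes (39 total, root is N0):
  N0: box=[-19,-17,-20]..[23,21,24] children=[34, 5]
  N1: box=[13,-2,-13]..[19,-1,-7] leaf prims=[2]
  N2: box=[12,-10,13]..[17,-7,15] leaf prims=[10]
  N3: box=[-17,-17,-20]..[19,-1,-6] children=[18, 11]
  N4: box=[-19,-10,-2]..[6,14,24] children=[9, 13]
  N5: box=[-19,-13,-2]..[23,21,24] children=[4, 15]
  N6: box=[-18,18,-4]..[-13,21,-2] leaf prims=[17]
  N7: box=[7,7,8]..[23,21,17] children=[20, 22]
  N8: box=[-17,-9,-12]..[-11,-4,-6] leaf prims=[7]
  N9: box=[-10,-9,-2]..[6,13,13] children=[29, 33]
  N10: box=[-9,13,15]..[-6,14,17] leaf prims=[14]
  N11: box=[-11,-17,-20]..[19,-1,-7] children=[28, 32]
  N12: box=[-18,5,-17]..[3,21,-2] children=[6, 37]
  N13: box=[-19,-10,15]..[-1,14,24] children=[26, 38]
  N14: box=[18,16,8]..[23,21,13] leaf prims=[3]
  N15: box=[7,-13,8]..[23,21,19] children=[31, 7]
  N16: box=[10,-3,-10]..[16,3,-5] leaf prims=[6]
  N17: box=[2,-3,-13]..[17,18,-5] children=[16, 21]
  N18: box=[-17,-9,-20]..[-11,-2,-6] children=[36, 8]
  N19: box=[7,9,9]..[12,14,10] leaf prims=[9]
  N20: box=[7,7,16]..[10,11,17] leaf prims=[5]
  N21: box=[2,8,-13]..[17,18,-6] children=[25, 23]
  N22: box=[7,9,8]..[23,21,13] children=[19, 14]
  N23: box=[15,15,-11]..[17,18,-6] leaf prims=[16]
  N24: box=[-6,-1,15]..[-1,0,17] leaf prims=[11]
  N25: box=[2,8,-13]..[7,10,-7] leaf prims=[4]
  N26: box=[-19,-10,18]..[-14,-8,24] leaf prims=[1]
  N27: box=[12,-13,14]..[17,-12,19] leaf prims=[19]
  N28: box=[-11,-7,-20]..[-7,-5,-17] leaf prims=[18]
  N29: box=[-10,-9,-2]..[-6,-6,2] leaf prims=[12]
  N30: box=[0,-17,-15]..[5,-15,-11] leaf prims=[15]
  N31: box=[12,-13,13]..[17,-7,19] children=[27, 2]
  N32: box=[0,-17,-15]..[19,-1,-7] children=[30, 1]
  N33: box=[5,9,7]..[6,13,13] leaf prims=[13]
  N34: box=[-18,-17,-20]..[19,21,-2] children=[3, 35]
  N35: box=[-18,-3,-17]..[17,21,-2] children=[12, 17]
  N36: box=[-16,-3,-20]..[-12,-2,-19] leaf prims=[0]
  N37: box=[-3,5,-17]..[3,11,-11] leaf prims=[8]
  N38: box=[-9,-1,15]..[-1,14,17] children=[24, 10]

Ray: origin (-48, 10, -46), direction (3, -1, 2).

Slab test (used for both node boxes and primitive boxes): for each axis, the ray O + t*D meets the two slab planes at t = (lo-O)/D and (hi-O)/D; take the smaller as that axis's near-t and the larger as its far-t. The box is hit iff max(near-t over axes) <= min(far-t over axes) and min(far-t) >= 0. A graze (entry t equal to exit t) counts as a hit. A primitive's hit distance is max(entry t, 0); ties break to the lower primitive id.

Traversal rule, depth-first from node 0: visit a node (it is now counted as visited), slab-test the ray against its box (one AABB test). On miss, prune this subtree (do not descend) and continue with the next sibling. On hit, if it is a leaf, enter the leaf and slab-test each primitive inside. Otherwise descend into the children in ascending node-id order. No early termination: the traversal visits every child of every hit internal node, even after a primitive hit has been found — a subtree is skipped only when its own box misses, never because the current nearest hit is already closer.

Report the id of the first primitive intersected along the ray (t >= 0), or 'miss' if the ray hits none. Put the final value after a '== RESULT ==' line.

Trace the traversal:
N0 x:[29/3,71/3] y:[-11,27] z:[13,35] -> hit [13,71/3], descend [5, 34]
  N5 x:[29/3,71/3] y:[-11,23] z:[22,35] -> hit [22,23], descend [4, 15]
    N4 x:[29/3,18] y:[-4,20] z:[22,35] -> miss, prune
    N15 x:[55/3,71/3] y:[-11,23] z:[27,65/2] -> miss, prune
  N34 x:[10,67/3] y:[-11,27] z:[13,22] -> hit [13,22], descend [3, 35]
    N3 x:[31/3,67/3] y:[11,27] z:[13,20] -> hit [13,20], descend [11, 18]
      N11 x:[37/3,67/3] y:[11,27] z:[13,39/2] -> hit [13,39/2], descend [28, 32]
        N28 x:[37/3,41/3] y:[15,17] z:[13,29/2] -> miss, prune
        N32 x:[16,67/3] y:[11,27] z:[31/2,39/2] -> hit [16,39/2], descend [1, 30]
          N1 x:[61/3,67/3] y:[11,12] z:[33/2,39/2] -> miss, prune
          N30 x:[16,53/3] y:[25,27] z:[31/2,35/2] -> miss, prune
      N18 x:[31/3,37/3] y:[12,19] z:[13,20] -> miss, prune
    N35 x:[10,65/3] y:[-11,13] z:[29/2,22] -> miss, prune

order=[0, 5, 4, 15, 34, 3, 11, 28, 32, 1, 30, 18, 35]  |boxes|=13  |leaves|=0  hit=miss

== RESULT ==
miss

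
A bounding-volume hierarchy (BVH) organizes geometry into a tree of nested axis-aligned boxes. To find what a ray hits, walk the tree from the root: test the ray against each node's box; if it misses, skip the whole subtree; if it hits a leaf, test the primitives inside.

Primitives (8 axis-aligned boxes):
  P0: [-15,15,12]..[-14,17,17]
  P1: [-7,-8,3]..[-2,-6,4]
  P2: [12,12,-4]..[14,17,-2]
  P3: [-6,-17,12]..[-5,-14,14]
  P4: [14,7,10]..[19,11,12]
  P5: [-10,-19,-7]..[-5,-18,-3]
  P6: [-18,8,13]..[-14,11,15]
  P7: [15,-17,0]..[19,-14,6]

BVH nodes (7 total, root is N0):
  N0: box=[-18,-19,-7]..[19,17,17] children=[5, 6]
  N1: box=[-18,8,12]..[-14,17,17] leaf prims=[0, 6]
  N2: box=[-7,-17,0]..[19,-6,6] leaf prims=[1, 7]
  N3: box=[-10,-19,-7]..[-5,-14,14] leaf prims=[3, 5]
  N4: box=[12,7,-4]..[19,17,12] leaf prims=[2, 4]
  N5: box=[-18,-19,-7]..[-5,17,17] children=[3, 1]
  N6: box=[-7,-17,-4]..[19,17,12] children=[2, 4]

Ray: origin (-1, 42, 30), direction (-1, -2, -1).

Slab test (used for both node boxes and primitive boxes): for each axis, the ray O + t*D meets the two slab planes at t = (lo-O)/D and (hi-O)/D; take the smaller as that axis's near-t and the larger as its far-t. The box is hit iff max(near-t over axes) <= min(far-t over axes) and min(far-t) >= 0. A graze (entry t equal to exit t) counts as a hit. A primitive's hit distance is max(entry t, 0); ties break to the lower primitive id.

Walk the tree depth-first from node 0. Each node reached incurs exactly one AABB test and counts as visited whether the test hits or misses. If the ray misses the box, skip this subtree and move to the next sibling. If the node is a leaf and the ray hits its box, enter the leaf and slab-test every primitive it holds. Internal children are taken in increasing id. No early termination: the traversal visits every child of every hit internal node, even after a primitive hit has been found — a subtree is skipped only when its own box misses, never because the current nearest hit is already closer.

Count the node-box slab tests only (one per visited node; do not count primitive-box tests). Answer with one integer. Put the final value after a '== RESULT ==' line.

Trace the traversal:
N0 x:[-20,17] y:[25/2,61/2] z:[13,37] -> hit [13,17], descend [5, 6]
  N5 x:[4,17] y:[25/2,61/2] z:[13,37] -> hit [13,17], descend [1, 3]
    N1 x:[13,17] y:[25/2,17] z:[13,18] -> hit [13,17] leaf, test {P0@t=13, P6@t=31/2}
    N3 x:[4,9] y:[28,61/2] z:[16,37] -> miss, prune
  N6 x:[-20,6] y:[25/2,59/2] z:[18,34] -> miss, prune

order=[0, 5, 1, 3, 6]  |boxes|=5  |leaves|=1  hit=P0

== RESULT ==
5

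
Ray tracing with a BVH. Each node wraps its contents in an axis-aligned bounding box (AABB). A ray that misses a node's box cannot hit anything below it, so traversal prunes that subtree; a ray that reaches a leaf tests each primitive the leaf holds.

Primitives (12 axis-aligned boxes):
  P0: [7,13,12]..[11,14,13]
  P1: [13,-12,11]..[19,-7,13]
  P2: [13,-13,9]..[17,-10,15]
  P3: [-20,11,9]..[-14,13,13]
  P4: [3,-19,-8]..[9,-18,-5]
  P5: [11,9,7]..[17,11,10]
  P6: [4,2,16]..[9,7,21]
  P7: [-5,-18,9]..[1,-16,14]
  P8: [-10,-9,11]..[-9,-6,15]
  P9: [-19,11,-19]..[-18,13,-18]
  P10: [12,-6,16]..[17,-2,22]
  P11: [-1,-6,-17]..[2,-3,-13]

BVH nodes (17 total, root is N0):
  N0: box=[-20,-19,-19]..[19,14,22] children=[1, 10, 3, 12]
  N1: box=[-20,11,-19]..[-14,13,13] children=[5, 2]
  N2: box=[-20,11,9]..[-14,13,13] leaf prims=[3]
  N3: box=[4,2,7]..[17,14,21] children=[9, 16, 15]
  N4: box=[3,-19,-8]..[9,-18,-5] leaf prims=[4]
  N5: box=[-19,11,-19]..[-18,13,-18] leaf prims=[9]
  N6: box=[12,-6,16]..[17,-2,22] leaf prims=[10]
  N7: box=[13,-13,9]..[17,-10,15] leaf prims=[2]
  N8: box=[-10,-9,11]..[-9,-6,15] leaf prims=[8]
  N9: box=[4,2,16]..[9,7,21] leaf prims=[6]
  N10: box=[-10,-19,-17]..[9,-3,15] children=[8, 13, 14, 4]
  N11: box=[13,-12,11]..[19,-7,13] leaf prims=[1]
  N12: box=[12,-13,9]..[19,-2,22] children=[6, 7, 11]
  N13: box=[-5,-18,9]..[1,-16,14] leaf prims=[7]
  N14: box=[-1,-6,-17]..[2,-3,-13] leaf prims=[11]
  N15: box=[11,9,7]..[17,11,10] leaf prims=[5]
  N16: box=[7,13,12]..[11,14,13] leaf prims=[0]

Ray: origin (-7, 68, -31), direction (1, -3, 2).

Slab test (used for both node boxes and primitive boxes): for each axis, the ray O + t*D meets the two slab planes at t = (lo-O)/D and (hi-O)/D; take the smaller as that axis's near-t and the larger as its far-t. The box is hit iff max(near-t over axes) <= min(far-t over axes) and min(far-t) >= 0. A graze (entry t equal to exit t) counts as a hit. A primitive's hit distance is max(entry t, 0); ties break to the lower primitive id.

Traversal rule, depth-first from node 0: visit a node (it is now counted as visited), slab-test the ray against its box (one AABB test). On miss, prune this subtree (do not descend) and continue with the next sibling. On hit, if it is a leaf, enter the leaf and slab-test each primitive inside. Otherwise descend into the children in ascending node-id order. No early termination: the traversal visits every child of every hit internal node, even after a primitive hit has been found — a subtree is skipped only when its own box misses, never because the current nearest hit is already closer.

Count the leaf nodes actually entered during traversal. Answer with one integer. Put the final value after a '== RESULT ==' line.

Walk:
N0 x:[-13,26] y:[18,29] z:[6,53/2] -> hit [18,26], descend [1, 3, 10, 12]
  N1 x:[-13,-7] y:[55/3,19] z:[6,22] -> miss, prune
  N3 x:[11,24] y:[18,22] z:[19,26] -> hit [19,22], descend [9, 15, 16]
    N9 x:[11,16] y:[61/3,22] z:[47/2,26] -> miss, prune
    N15 x:[18,24] y:[19,59/3] z:[19,41/2] -> hit [19,59/3] leaf, test {P5@t=19}
    N16 x:[14,18] y:[18,55/3] z:[43/2,22] -> miss, prune
  N10 x:[-3,16] y:[71/3,29] z:[7,23] -> miss, prune
  N12 x:[19,26] y:[70/3,27] z:[20,53/2] -> hit [70/3,26], descend [6, 7, 11]
    N6 x:[19,24] y:[70/3,74/3] z:[47/2,53/2] -> hit [47/2,24] leaf, test {P10@t=47/2}
    N7 x:[20,24] y:[26,27] z:[20,23] -> miss, prune
    N11 x:[20,26] y:[25,80/3] z:[21,22] -> miss, prune

order=[0, 1, 3, 9, 15, 16, 10, 12, 6, 7, 11]  |boxes|=11  |leaves|=2  hit=P5

== RESULT ==
2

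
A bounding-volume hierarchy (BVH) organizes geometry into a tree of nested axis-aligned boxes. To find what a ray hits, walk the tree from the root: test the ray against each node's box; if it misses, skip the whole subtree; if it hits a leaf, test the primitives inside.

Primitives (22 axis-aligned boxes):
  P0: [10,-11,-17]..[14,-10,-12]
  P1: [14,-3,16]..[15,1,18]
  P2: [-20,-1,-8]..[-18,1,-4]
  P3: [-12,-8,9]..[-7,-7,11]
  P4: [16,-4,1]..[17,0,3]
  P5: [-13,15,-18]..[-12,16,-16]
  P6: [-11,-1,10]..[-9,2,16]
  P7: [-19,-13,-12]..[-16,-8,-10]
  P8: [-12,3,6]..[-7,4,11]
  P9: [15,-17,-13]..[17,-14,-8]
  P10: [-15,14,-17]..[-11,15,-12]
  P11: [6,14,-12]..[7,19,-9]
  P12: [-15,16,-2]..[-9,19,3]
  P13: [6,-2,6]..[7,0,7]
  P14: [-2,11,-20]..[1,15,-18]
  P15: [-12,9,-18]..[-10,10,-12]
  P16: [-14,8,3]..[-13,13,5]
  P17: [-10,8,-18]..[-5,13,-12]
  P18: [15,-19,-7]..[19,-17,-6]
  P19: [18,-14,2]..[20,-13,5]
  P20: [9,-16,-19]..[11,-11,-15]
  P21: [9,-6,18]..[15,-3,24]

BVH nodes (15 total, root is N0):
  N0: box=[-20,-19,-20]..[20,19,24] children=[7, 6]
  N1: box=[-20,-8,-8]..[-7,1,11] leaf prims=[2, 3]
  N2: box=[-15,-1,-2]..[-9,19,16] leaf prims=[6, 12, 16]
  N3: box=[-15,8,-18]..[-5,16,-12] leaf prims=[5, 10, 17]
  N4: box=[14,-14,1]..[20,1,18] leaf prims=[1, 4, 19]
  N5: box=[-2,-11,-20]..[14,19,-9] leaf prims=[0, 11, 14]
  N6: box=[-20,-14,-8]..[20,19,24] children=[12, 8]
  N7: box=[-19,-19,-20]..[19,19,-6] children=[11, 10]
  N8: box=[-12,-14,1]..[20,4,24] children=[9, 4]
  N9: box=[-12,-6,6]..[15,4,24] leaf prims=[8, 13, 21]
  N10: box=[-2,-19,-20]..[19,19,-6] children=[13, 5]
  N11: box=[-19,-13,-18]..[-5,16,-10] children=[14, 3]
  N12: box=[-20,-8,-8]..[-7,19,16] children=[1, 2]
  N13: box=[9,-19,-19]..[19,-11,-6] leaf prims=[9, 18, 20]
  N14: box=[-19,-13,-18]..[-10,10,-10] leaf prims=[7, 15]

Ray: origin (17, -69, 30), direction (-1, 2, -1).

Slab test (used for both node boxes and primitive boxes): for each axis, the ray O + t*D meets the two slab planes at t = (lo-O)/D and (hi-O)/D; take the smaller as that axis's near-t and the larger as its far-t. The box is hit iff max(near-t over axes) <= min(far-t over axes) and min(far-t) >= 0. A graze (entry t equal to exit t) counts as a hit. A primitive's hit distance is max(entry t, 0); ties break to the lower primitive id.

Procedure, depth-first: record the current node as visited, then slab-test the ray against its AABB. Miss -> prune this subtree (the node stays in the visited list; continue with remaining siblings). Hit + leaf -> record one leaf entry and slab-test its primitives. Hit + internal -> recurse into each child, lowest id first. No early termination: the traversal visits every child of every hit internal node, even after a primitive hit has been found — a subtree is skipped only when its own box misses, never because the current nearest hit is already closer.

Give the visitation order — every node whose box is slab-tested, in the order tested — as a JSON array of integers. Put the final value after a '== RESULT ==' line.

Trace the traversal:
N0 x:[-3,37] y:[25,44] z:[6,50] -> hit [25,37], descend [6, 7]
  N6 x:[-3,37] y:[55/2,44] z:[6,38] -> hit [55/2,37], descend [8, 12]
    N8 x:[-3,29] y:[55/2,73/2] z:[6,29] -> hit [55/2,29], descend [4, 9]
      N4 x:[-3,3] y:[55/2,35] z:[12,29] -> miss, prune
      N9 x:[2,29] y:[63/2,73/2] z:[6,24] -> miss, prune
    N12 x:[24,37] y:[61/2,44] z:[14,38] -> hit [61/2,37], descend [1, 2]
      N1 x:[24,37] y:[61/2,35] z:[19,38] -> hit [61/2,35] leaf, test {P2@t=35, P3(miss)}
      N2 x:[26,32] y:[34,44] z:[14,32] -> miss, prune
  N7 x:[-2,36] y:[25,44] z:[36,50] -> hit [36,36], descend [10, 11]
    N10 x:[-2,19] y:[25,44] z:[36,50] -> miss, prune
    N11 x:[22,36] y:[28,85/2] z:[40,48] -> miss, prune

11 AABB tests over nodes [0, 6, 8, 4, 9, 12, 1, 2, 7, 10, 11]; 1 leaf entered; closest P2.

== RESULT ==
[0, 6, 8, 4, 9, 12, 1, 2, 7, 10, 11]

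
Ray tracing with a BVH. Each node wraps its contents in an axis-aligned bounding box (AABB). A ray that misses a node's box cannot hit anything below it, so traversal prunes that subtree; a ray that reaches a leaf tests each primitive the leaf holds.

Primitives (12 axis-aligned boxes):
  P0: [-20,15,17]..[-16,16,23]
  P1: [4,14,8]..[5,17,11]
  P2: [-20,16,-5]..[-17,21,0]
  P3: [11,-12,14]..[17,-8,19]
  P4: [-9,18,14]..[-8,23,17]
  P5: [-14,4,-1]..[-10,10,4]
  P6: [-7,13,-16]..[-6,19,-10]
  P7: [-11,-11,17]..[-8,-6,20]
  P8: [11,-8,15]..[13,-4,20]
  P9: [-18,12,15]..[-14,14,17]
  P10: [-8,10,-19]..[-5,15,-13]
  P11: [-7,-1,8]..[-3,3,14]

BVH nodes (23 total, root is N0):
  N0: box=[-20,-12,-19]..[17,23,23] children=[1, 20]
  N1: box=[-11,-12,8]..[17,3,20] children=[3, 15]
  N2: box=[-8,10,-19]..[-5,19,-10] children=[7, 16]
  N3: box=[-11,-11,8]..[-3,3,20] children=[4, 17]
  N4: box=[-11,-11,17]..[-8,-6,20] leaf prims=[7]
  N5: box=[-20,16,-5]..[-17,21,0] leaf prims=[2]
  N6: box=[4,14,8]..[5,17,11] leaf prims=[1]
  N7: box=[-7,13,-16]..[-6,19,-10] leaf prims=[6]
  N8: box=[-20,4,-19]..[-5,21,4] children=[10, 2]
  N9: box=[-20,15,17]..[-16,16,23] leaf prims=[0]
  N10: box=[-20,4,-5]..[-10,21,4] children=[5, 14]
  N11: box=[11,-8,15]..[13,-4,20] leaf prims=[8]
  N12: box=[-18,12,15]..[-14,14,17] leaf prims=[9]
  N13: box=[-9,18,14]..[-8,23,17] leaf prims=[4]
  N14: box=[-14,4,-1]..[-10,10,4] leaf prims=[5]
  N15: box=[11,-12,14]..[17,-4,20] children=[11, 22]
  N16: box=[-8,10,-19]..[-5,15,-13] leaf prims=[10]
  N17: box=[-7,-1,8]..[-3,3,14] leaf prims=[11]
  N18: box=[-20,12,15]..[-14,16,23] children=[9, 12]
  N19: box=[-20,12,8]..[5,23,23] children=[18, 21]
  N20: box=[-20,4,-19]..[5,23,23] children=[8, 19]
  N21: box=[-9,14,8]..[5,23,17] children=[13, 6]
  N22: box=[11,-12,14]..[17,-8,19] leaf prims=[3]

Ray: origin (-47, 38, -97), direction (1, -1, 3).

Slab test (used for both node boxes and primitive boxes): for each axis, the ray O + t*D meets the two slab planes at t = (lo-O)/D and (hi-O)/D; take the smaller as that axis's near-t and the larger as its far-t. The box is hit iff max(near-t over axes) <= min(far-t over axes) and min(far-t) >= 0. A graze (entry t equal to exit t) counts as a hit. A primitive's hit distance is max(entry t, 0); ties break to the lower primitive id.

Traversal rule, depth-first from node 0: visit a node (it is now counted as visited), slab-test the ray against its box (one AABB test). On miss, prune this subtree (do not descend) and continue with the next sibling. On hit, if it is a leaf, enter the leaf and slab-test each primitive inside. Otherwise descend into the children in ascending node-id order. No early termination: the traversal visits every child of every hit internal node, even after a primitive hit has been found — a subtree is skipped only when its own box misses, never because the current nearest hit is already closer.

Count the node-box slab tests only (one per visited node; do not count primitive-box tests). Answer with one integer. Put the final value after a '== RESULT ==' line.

Traverse from the root:
N0 x:[27,64] y:[15,50] z:[26,40] -> hit [27,40], descend [1, 20]
  N1 x:[36,64] y:[35,50] z:[35,39] -> hit [36,39], descend [3, 15]
    N3 x:[36,44] y:[35,49] z:[35,39] -> hit [36,39], descend [4, 17]
      N4 x:[36,39] y:[44,49] z:[38,39] -> miss, prune
      N17 x:[40,44] y:[35,39] z:[35,37] -> miss, prune
    N15 x:[58,64] y:[42,50] z:[37,39] -> miss, prune
  N20 x:[27,52] y:[15,34] z:[26,40] -> hit [27,34], descend [8, 19]
    N8 x:[27,42] y:[17,34] z:[26,101/3] -> hit [27,101/3], descend [2, 10]
      N2 x:[39,42] y:[19,28] z:[26,29] -> miss, prune
      N10 x:[27,37] y:[17,34] z:[92/3,101/3] -> hit [92/3,101/3], descend [5, 14]
        N5 x:[27,30] y:[17,22] z:[92/3,97/3] -> miss, prune
        N14 x:[33,37] y:[28,34] z:[32,101/3] -> hit [33,101/3] leaf, test {P5@t=33}
    N19 x:[27,52] y:[15,26] z:[35,40] -> miss, prune

Visited [0, 1, 3, 4, 17, 15, 20, 8, 2, 10, 5, 14, 19]. Tests: 13 box, 1 leaf. Nearest: P5.

== RESULT ==
13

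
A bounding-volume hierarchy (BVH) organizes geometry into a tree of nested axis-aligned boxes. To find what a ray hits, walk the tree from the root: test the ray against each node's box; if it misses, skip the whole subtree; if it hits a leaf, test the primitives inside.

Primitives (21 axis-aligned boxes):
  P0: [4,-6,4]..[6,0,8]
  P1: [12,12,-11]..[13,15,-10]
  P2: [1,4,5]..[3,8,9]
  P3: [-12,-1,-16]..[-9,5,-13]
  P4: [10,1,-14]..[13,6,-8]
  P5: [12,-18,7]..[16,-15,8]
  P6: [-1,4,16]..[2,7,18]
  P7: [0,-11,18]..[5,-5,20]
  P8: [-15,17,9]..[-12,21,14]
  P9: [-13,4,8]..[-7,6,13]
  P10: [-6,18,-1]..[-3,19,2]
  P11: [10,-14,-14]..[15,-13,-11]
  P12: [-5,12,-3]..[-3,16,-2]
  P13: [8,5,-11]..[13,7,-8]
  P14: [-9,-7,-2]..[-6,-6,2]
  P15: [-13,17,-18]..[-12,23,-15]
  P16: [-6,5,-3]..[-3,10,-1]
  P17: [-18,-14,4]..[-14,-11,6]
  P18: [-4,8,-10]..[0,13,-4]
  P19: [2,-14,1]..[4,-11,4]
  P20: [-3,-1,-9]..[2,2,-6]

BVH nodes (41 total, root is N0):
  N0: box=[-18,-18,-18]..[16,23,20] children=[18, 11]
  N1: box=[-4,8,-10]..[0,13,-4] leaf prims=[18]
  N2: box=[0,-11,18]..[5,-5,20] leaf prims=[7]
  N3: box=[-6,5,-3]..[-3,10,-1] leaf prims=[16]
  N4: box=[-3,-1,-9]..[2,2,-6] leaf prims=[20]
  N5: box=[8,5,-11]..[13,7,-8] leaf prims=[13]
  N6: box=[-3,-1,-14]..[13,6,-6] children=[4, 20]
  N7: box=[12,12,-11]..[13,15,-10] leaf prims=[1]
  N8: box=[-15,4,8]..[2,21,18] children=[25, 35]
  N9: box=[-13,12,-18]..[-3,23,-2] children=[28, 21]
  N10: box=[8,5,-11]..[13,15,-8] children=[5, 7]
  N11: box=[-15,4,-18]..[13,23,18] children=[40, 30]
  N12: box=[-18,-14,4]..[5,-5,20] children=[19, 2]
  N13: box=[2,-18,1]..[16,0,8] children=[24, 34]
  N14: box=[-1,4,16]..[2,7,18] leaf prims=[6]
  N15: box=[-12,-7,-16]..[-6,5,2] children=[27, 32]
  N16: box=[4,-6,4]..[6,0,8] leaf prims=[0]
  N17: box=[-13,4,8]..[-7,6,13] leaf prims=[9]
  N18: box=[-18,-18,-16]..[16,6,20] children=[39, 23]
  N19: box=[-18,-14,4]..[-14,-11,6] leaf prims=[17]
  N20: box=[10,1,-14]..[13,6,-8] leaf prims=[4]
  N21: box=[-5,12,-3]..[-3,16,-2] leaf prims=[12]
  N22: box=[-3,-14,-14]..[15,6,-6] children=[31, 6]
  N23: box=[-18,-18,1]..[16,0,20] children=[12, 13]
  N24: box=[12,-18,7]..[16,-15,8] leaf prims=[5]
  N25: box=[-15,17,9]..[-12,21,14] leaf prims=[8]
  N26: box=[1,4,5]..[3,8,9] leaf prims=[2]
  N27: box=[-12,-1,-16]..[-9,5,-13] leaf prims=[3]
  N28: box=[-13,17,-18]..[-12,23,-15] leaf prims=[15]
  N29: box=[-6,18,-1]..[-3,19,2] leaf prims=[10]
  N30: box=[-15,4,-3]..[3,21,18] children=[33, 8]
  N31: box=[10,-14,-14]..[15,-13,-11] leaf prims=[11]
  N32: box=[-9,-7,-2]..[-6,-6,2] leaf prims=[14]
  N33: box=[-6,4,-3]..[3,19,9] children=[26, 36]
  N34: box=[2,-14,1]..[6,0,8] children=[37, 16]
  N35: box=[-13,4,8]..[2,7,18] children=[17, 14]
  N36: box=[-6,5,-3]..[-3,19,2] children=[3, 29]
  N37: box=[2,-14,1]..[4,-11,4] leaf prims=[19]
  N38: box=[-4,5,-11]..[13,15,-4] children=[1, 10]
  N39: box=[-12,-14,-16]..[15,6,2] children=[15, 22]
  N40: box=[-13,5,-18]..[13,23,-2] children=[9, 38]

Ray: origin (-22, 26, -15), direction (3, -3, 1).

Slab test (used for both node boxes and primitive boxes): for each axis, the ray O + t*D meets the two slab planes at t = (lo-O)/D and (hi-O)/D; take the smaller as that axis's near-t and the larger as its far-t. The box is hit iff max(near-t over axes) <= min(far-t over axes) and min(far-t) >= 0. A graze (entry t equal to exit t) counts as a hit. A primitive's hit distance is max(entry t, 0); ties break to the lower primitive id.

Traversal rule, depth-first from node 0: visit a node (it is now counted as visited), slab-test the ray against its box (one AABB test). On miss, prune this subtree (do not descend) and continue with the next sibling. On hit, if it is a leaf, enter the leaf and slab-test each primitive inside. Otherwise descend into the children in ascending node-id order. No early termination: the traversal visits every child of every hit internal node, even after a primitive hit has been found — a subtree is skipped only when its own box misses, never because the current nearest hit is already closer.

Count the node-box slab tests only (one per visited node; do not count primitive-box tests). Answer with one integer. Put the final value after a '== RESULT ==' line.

Walk:
N0 x:[4/3,38/3] y:[1,44/3] z:[-3,35] -> hit [4/3,38/3], descend [11, 18]
  N11 x:[7/3,35/3] y:[1,22/3] z:[-3,33] -> hit [7/3,22/3], descend [30, 40]
    N30 x:[7/3,25/3] y:[5/3,22/3] z:[12,33] -> miss, prune
    N40 x:[3,35/3] y:[1,7] z:[-3,13] -> hit [3,7], descend [9, 38]
      N9 x:[3,19/3] y:[1,14/3] z:[-3,13] -> hit [3,14/3], descend [21, 28]
        N21 x:[17/3,19/3] y:[10/3,14/3] z:[12,13] -> miss, prune
        N28 x:[3,10/3] y:[1,3] z:[-3,0] -> miss, prune
      N38 x:[6,35/3] y:[11/3,7] z:[4,11] -> hit [6,7], descend [1, 10]
        N1 x:[6,22/3] y:[13/3,6] z:[5,11] -> hit [6,6] leaf, test {P18@t=6}
        N10 x:[10,35/3] y:[11/3,7] z:[4,7] -> miss, prune
  N18 x:[4/3,38/3] y:[20/3,44/3] z:[-1,35] -> hit [20/3,38/3], descend [23, 39]
    N23 x:[4/3,38/3] y:[26/3,44/3] z:[16,35] -> miss, prune
    N39 x:[10/3,37/3] y:[20/3,40/3] z:[-1,17] -> hit [20/3,37/3], descend [15, 22]
      N15 x:[10/3,16/3] y:[7,11] z:[-1,17] -> miss, prune
      N22 x:[19/3,37/3] y:[20/3,40/3] z:[1,9] -> hit [20/3,9], descend [6, 31]
        N6 x:[19/3,35/3] y:[20/3,9] z:[1,9] -> hit [20/3,9], descend [4, 20]
          N4 x:[19/3,8] y:[8,9] z:[6,9] -> hit [8,8] leaf, test {P20@t=8}
          N20 x:[32/3,35/3] y:[20/3,25/3] z:[1,7] -> miss, prune
        N31 x:[32/3,37/3] y:[13,40/3] z:[1,4] -> miss, prune

Summary -> nodes [0, 11, 30, 40, 9, 21, 28, 38, 1, 10, 18, 23, 39, 15, 22, 6, 4, 20, 31]; box-tests=19; leaf-entries=2; first=P18

== RESULT ==
19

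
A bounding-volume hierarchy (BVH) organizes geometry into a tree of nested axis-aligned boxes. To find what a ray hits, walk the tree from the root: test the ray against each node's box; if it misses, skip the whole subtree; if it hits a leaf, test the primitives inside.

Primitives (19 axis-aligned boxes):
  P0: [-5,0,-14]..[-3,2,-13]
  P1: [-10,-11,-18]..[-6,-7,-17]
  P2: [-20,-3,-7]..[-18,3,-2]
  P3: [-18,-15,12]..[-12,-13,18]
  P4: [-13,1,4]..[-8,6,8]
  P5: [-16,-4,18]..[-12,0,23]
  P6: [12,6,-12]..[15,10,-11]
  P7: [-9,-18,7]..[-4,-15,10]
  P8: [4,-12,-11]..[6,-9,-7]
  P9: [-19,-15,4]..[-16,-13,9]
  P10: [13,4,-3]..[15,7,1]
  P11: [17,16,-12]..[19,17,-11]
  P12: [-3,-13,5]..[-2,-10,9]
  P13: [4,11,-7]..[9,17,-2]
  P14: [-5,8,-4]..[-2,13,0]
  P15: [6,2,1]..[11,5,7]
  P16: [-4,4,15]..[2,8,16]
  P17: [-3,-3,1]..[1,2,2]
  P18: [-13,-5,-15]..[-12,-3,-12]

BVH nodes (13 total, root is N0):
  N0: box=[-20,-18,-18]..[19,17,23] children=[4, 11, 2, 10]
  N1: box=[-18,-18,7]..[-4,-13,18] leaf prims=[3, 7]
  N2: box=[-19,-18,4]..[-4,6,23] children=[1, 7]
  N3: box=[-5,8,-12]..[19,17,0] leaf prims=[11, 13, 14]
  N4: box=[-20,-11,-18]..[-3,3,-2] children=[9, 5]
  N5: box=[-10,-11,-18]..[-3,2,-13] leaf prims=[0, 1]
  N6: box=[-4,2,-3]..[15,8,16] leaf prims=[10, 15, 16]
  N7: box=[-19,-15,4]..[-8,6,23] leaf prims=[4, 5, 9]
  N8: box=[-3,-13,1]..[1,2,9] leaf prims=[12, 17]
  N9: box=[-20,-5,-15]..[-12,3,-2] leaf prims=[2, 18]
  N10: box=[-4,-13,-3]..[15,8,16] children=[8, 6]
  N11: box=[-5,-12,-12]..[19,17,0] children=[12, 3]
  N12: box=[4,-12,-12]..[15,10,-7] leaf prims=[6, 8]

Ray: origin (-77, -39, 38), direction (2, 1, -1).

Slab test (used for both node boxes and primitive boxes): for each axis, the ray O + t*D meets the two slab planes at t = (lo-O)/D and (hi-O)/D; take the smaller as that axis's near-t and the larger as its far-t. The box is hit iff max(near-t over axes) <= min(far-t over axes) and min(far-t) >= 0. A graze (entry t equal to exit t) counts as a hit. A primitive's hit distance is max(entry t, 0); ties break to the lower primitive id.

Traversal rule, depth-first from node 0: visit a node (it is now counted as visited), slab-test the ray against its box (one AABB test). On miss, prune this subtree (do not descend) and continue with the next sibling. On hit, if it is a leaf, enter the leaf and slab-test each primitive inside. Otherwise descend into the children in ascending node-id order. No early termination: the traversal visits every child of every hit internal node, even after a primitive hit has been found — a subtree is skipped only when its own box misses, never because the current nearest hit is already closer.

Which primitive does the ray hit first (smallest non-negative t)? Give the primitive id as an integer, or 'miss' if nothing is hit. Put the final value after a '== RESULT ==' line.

Walk:
N0 x:[57/2,48] y:[21,56] z:[15,56] -> hit [57/2,48], descend [2, 4, 10, 11]
  N2 x:[29,73/2] y:[21,45] z:[15,34] -> hit [29,34], descend [1, 7]
    N1 x:[59/2,73/2] y:[21,26] z:[20,31] -> miss, prune
    N7 x:[29,69/2] y:[24,45] z:[15,34] -> hit [29,34] leaf, test {P4(miss), P5(miss), P9(miss)}
  N4 x:[57/2,37] y:[28,42] z:[40,56] -> miss, prune
  N10 x:[73/2,46] y:[26,47] z:[22,41] -> hit [73/2,41], descend [6, 8]
    N6 x:[73/2,46] y:[41,47] z:[22,41] -> hit [41,41] leaf, test {P10(miss), P15(miss), P16(miss)}
    N8 x:[37,39] y:[26,41] z:[29,37] -> hit [37,37] leaf, test {P12(miss), P17@t=37}
  N11 x:[36,48] y:[27,56] z:[38,50] -> hit [38,48], descend [3, 12]
    N3 x:[36,48] y:[47,56] z:[38,50] -> hit [47,48] leaf, test {P11(miss), P13(miss), P14(miss)}
    N12 x:[81/2,46] y:[27,49] z:[45,50] -> hit [45,46] leaf, test {P6(miss), P8(miss)}

Summary -> nodes [0, 2, 1, 7, 4, 10, 6, 8, 11, 3, 12]; box-tests=11; leaf-entries=5; first=P17

== RESULT ==
17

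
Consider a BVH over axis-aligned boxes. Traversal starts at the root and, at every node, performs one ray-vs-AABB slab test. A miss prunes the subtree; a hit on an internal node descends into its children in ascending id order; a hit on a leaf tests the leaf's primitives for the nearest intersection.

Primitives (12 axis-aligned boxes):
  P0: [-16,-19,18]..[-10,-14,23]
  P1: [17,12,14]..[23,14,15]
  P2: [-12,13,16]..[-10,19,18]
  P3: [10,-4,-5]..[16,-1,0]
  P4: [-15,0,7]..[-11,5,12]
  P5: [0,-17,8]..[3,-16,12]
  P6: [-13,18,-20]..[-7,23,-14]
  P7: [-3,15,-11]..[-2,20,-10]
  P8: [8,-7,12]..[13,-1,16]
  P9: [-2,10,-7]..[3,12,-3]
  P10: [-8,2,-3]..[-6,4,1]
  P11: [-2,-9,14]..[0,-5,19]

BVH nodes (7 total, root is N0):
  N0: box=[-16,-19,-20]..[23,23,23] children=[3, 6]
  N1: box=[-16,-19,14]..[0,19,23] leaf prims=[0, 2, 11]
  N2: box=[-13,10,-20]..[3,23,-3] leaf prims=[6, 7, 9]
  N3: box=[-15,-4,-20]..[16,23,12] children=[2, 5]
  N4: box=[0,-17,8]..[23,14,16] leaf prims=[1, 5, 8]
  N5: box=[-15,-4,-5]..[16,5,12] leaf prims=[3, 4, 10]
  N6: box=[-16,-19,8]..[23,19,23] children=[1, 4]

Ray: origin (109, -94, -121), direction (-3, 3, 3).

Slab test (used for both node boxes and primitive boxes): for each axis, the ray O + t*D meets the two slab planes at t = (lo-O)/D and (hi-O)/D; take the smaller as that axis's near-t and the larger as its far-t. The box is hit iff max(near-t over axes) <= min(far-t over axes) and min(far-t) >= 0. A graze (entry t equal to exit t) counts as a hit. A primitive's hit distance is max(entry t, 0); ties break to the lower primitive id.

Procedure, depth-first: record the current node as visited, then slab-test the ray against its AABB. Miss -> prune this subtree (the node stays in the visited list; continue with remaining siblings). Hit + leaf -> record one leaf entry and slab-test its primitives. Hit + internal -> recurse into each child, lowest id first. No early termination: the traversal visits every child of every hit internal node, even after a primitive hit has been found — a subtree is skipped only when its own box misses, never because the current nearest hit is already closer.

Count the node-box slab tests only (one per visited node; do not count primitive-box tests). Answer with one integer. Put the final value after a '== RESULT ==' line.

Traverse from the root:
N0 x:[86/3,125/3] y:[25,39] z:[101/3,48] -> hit [101/3,39], descend [3, 6]
  N3 x:[31,124/3] y:[30,39] z:[101/3,133/3] -> hit [101/3,39], descend [2, 5]
    N2 x:[106/3,122/3] y:[104/3,39] z:[101/3,118/3] -> hit [106/3,39] leaf, test {P6(miss), P7@t=37, P9(miss)}
    N5 x:[31,124/3] y:[30,33] z:[116/3,133/3] -> miss, prune
  N6 x:[86/3,125/3] y:[25,113/3] z:[43,48] -> miss, prune

Visited [0, 3, 2, 5, 6]. Tests: 5 box, 1 leaf. Nearest: P7.

== RESULT ==
5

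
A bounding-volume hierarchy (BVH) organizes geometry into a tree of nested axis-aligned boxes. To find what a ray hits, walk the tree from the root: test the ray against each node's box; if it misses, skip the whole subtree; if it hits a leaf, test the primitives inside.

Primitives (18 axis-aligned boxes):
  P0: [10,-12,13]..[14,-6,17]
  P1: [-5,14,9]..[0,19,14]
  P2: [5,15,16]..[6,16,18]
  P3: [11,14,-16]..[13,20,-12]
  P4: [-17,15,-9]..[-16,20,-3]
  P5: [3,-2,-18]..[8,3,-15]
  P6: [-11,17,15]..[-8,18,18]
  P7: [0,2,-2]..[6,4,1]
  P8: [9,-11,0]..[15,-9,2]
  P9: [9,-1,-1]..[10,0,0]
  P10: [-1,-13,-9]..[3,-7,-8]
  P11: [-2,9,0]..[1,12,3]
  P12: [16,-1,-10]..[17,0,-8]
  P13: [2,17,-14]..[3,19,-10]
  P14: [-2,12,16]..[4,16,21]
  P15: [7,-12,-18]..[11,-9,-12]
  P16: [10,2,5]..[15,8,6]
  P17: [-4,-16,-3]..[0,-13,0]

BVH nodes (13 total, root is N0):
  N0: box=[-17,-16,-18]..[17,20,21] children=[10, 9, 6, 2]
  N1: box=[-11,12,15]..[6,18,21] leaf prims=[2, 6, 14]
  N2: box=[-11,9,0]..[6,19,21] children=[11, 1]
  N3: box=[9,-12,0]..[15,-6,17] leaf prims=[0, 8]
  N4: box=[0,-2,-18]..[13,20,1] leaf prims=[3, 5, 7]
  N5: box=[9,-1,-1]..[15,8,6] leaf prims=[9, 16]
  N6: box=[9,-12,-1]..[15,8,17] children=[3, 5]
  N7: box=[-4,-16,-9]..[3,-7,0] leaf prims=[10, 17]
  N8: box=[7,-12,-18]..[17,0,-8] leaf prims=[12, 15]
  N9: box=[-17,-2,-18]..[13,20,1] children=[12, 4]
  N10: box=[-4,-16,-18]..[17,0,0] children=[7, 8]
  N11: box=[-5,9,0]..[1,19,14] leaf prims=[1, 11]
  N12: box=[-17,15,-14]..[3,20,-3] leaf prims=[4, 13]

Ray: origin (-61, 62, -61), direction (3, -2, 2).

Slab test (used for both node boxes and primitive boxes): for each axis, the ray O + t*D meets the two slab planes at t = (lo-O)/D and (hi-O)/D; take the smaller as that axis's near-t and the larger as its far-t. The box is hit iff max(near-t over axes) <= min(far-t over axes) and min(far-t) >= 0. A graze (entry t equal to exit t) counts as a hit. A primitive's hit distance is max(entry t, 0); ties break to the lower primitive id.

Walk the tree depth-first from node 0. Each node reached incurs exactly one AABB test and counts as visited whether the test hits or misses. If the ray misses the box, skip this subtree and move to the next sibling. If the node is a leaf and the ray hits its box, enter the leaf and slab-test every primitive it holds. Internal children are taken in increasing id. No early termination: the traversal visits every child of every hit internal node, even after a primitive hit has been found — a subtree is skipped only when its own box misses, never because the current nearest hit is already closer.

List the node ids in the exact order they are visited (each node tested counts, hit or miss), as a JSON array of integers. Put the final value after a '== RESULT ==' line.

Trace the traversal:
N0 x:[44/3,26] y:[21,39] z:[43/2,41] -> hit [43/2,26], descend [2, 6, 9, 10]
  N2 x:[50/3,67/3] y:[43/2,53/2] z:[61/2,41] -> miss, prune
  N6 x:[70/3,76/3] y:[27,37] z:[30,39] -> miss, prune
  N9 x:[44/3,74/3] y:[21,32] z:[43/2,31] -> hit [43/2,74/3], descend [4, 12]
    N4 x:[61/3,74/3] y:[21,32] z:[43/2,31] -> hit [43/2,74/3] leaf, test {P3@t=24, P5(miss), P7(miss)}
    N12 x:[44/3,64/3] y:[21,47/2] z:[47/2,29] -> miss, prune
  N10 x:[19,26] y:[31,39] z:[43/2,61/2] -> miss, prune

order=[0, 2, 6, 9, 4, 12, 10]  |boxes|=7  |leaves|=1  hit=P3

== RESULT ==
[0, 2, 6, 9, 4, 12, 10]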